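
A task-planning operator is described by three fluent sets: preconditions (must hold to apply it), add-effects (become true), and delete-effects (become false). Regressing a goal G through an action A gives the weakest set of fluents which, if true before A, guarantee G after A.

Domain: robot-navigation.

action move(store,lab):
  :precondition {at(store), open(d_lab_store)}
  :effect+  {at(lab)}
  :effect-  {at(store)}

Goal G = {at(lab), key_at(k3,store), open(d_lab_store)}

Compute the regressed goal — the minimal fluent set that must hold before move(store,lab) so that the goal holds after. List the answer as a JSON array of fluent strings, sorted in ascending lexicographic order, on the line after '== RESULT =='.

Compute (G \ add) ∪ pre:
  G ∩ del = {}  (empty — regression defined)
  G \ add = {at(lab), key_at(k3,store), open(d_lab_store)} \ {at(lab)} = {key_at(k3,store), open(d_lab_store)}
  ∪ pre   = {key_at(k3,store), open(d_lab_store)} ∪ {at(store), open(d_lab_store)}
          = {at(store), key_at(k3,store), open(d_lab_store)}

== RESULT ==
["at(store)", "key_at(k3,store)", "open(d_lab_store)"]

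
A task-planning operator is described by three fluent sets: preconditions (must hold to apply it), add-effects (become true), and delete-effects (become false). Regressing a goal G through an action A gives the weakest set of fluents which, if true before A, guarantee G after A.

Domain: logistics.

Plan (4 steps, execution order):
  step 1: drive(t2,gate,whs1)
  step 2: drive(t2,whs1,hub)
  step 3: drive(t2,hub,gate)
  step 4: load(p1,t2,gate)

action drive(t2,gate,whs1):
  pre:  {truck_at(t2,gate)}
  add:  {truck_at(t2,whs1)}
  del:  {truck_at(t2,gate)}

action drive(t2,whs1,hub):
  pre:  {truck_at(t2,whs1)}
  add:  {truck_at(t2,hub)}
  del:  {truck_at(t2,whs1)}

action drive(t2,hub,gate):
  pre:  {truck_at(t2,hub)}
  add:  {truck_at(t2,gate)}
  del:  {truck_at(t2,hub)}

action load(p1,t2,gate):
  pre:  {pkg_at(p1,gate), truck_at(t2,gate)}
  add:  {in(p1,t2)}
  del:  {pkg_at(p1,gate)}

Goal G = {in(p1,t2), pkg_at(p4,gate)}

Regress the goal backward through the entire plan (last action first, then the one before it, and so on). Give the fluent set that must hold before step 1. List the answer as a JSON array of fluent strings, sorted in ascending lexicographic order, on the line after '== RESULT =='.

Regress step by step:
  through step 4 (load(p1,t2,gate)): drop {in(p1,t2)}, keep {pkg_at(p4,gate)}, require {pkg_at(p1,gate), truck_at(t2,gate)}
    → {pkg_at(p1,gate), pkg_at(p4,gate), truck_at(t2,gate)}
  through step 3 (drive(t2,hub,gate)): drop {truck_at(t2,gate)}, keep {pkg_at(p1,gate), pkg_at(p4,gate)}, require {truck_at(t2,hub)}
    → {pkg_at(p1,gate), pkg_at(p4,gate), truck_at(t2,hub)}
  through step 2 (drive(t2,whs1,hub)): drop {truck_at(t2,hub)}, keep {pkg_at(p1,gate), pkg_at(p4,gate)}, require {truck_at(t2,whs1)}
    → {pkg_at(p1,gate), pkg_at(p4,gate), truck_at(t2,whs1)}
  through step 1 (drive(t2,gate,whs1)): drop {truck_at(t2,whs1)}, keep {pkg_at(p1,gate), pkg_at(p4,gate)}, require {truck_at(t2,gate)}
    → {pkg_at(p1,gate), pkg_at(p4,gate), truck_at(t2,gate)}

== RESULT ==
["pkg_at(p1,gate)", "pkg_at(p4,gate)", "truck_at(t2,gate)"]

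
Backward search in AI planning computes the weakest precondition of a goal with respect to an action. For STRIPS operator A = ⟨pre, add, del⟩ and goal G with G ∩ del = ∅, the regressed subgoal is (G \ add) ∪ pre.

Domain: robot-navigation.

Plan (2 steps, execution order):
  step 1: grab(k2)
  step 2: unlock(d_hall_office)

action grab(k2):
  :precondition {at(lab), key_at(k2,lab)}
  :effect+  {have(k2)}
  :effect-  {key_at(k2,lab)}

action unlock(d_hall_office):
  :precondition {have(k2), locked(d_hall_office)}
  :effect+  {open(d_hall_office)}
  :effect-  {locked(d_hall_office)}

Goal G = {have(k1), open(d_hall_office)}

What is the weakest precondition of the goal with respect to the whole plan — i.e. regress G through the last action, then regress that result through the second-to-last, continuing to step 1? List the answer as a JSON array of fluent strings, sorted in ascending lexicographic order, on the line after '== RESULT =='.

Work backward from the goal:
  through step 2 (unlock(d_hall_office)): drop {open(d_hall_office)}, keep {have(k1)}, require {have(k2), locked(d_hall_office)}
    → {have(k1), have(k2), locked(d_hall_office)}
  through step 1 (grab(k2)): drop {have(k2)}, keep {have(k1), locked(d_hall_office)}, require {at(lab), key_at(k2,lab)}
    → {at(lab), have(k1), key_at(k2,lab), locked(d_hall_office)}

== RESULT ==
["at(lab)", "have(k1)", "key_at(k2,lab)", "locked(d_hall_office)"]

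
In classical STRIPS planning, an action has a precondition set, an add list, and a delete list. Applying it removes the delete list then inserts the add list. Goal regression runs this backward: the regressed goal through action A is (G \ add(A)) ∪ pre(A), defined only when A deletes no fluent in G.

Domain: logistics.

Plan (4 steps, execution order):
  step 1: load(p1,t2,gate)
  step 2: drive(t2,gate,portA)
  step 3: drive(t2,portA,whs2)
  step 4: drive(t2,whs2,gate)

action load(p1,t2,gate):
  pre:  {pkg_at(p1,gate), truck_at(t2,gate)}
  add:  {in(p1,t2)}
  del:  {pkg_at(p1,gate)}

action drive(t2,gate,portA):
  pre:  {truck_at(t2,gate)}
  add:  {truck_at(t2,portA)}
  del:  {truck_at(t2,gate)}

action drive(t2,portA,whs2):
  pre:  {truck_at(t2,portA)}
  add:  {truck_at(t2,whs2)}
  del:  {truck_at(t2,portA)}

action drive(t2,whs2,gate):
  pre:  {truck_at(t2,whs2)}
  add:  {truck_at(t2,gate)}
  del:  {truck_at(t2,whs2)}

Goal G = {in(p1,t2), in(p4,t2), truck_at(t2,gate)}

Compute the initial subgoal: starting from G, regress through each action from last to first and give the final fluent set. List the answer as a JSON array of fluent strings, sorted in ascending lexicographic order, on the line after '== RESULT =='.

Work backward from the goal:
  through step 4 (drive(t2,whs2,gate)): drop {truck_at(t2,gate)}, keep {in(p1,t2), in(p4,t2)}, require {truck_at(t2,whs2)}
    → {in(p1,t2), in(p4,t2), truck_at(t2,whs2)}
  through step 3 (drive(t2,portA,whs2)): drop {truck_at(t2,whs2)}, keep {in(p1,t2), in(p4,t2)}, require {truck_at(t2,portA)}
    → {in(p1,t2), in(p4,t2), truck_at(t2,portA)}
  through step 2 (drive(t2,gate,portA)): drop {truck_at(t2,portA)}, keep {in(p1,t2), in(p4,t2)}, require {truck_at(t2,gate)}
    → {in(p1,t2), in(p4,t2), truck_at(t2,gate)}
  through step 1 (load(p1,t2,gate)): drop {in(p1,t2)}, keep {in(p4,t2), truck_at(t2,gate)}, require {pkg_at(p1,gate), truck_at(t2,gate)}
    → {in(p4,t2), pkg_at(p1,gate), truck_at(t2,gate)}

== RESULT ==
["in(p4,t2)", "pkg_at(p1,gate)", "truck_at(t2,gate)"]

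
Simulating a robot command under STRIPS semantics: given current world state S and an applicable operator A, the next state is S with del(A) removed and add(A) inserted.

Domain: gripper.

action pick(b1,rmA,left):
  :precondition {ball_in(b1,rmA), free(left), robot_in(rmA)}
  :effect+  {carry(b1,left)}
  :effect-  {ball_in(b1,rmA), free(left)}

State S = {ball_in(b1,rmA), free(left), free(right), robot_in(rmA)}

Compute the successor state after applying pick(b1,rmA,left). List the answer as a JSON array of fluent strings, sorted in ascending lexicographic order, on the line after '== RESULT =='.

Progress:
  pre ⊆ S: {ball_in(b1,rmA), free(left), robot_in(rmA)} ⊆ S  — applicable
  S \ del = {free(right), robot_in(rmA)}
  ∪ add   = {carry(b1,left), free(right), robot_in(rmA)}

== RESULT ==
["carry(b1,left)", "free(right)", "robot_in(rmA)"]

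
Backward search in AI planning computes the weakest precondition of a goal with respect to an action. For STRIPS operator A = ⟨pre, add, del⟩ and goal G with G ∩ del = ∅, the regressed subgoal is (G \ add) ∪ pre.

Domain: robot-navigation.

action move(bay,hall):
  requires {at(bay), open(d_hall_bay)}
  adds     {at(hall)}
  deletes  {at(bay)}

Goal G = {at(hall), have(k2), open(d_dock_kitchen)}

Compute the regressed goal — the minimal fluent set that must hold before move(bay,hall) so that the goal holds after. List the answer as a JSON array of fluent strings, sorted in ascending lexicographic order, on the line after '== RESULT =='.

Regress:
  G ∩ del = {}  (empty — regression defined)
  G \ add = {at(hall), have(k2), open(d_dock_kitchen)} \ {at(hall)} = {have(k2), open(d_dock_kitchen)}
  ∪ pre   = {have(k2), open(d_dock_kitchen)} ∪ {at(bay), open(d_hall_bay)}
          = {at(bay), have(k2), open(d_dock_kitchen), open(d_hall_bay)}

== RESULT ==
["at(bay)", "have(k2)", "open(d_dock_kitchen)", "open(d_hall_bay)"]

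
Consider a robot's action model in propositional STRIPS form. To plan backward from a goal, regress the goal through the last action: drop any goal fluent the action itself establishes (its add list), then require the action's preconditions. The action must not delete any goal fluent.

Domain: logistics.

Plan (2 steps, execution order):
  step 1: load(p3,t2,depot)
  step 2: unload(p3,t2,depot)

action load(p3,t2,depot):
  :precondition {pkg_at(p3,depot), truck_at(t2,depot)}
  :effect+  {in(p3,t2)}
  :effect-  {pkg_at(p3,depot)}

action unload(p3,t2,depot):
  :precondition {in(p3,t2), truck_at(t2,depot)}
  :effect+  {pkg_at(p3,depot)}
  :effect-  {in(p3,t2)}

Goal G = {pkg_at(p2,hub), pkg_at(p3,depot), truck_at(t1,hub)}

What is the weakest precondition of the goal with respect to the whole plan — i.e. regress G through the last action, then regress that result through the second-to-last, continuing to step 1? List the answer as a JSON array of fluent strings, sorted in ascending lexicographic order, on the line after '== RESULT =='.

Work backward from the goal:
  through step 2 (unload(p3,t2,depot)): drop {pkg_at(p3,depot)}, keep {pkg_at(p2,hub), truck_at(t1,hub)}, require {in(p3,t2), truck_at(t2,depot)}
    → {in(p3,t2), pkg_at(p2,hub), truck_at(t1,hub), truck_at(t2,depot)}
  through step 1 (load(p3,t2,depot)): drop {in(p3,t2)}, keep {pkg_at(p2,hub), truck_at(t1,hub), truck_at(t2,depot)}, require {pkg_at(p3,depot), truck_at(t2,depot)}
    → {pkg_at(p2,hub), pkg_at(p3,depot), truck_at(t1,hub), truck_at(t2,depot)}

== RESULT ==
["pkg_at(p2,hub)", "pkg_at(p3,depot)", "truck_at(t1,hub)", "truck_at(t2,depot)"]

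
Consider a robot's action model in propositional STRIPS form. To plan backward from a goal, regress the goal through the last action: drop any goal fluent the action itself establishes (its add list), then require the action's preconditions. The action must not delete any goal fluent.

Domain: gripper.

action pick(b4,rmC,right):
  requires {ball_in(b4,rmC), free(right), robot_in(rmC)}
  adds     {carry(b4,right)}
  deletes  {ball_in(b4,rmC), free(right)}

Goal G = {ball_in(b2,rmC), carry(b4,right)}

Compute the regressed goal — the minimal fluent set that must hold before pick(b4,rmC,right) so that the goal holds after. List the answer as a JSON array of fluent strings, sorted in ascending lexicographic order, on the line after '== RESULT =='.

Regress:
  G ∩ del = {}  (empty — regression defined)
  G \ add = {ball_in(b2,rmC), carry(b4,right)} \ {carry(b4,right)} = {ball_in(b2,rmC)}
  ∪ pre   = {ball_in(b2,rmC)} ∪ {ball_in(b4,rmC), free(right), robot_in(rmC)}
          = {ball_in(b2,rmC), ball_in(b4,rmC), free(right), robot_in(rmC)}

== RESULT ==
["ball_in(b2,rmC)", "ball_in(b4,rmC)", "free(right)", "robot_in(rmC)"]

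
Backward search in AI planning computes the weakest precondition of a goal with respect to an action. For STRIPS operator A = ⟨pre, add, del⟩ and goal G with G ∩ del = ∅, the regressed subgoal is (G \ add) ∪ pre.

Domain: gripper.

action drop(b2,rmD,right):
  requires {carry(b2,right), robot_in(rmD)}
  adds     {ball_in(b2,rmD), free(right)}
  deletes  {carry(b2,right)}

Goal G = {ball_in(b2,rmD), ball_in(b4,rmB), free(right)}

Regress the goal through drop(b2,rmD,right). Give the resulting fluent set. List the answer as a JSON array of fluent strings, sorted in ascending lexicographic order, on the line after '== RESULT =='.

Compute (G \ add) ∪ pre:
  G ∩ del = {}  (empty — regression defined)
  G \ add = {ball_in(b2,rmD), ball_in(b4,rmB), free(right)} \ {ball_in(b2,rmD), free(right)} = {ball_in(b4,rmB)}
  ∪ pre   = {ball_in(b4,rmB)} ∪ {carry(b2,right), robot_in(rmD)}
          = {ball_in(b4,rmB), carry(b2,right), robot_in(rmD)}

== RESULT ==
["ball_in(b4,rmB)", "carry(b2,right)", "robot_in(rmD)"]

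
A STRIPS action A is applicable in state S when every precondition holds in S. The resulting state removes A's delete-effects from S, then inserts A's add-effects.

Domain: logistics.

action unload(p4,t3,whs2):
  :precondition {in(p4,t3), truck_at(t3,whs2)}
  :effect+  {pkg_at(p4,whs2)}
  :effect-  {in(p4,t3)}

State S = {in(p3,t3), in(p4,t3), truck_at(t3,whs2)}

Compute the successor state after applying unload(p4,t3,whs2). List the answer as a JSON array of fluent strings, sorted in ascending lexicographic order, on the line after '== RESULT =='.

Compute (S \ del) ∪ add:
  pre ⊆ S: {in(p4,t3), truck_at(t3,whs2)} ⊆ S  — applicable
  S \ del = {in(p3,t3), truck_at(t3,whs2)}
  ∪ add   = {in(p3,t3), pkg_at(p4,whs2), truck_at(t3,whs2)}

== RESULT ==
["in(p3,t3)", "pkg_at(p4,whs2)", "truck_at(t3,whs2)"]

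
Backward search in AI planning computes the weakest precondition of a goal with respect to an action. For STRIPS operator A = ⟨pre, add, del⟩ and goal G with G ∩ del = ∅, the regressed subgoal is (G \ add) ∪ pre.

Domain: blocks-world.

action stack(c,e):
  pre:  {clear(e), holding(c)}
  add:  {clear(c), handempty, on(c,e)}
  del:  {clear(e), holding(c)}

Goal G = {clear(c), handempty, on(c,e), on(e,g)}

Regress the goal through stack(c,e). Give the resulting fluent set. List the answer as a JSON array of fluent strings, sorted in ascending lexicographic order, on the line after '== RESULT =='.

Compute (G \ add) ∪ pre:
  G ∩ del = {}  (empty — regression defined)
  G \ add = {clear(c), handempty, on(c,e), on(e,g)} \ {clear(c), handempty, on(c,e)} = {on(e,g)}
  ∪ pre   = {on(e,g)} ∪ {clear(e), holding(c)}
          = {clear(e), holding(c), on(e,g)}

== RESULT ==
["clear(e)", "holding(c)", "on(e,g)"]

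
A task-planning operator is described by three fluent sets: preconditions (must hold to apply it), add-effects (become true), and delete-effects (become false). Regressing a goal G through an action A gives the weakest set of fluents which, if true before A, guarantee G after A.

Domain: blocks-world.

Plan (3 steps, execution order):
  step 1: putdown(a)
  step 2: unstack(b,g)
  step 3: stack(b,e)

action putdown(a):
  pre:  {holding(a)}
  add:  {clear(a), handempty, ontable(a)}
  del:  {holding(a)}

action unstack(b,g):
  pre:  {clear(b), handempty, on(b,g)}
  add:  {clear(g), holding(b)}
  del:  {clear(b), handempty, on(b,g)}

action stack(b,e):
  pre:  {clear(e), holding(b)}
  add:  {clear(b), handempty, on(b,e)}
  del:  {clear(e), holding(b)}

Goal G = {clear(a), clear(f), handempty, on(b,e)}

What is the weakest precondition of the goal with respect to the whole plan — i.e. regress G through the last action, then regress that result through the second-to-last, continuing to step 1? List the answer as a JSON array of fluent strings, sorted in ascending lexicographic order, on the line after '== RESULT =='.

Regress step by step:
  through step 3 (stack(b,e)): drop {handempty, on(b,e)}, keep {clear(a), clear(f)}, require {clear(e), holding(b)}
    → {clear(a), clear(e), clear(f), holding(b)}
  through step 2 (unstack(b,g)): drop {holding(b)}, keep {clear(a), clear(e), clear(f)}, require {clear(b), handempty, on(b,g)}
    → {clear(a), clear(b), clear(e), clear(f), handempty, on(b,g)}
  through step 1 (putdown(a)): drop {clear(a), handempty}, keep {clear(b), clear(e), clear(f), on(b,g)}, require {holding(a)}
    → {clear(b), clear(e), clear(f), holding(a), on(b,g)}

== RESULT ==
["clear(b)", "clear(e)", "clear(f)", "holding(a)", "on(b,g)"]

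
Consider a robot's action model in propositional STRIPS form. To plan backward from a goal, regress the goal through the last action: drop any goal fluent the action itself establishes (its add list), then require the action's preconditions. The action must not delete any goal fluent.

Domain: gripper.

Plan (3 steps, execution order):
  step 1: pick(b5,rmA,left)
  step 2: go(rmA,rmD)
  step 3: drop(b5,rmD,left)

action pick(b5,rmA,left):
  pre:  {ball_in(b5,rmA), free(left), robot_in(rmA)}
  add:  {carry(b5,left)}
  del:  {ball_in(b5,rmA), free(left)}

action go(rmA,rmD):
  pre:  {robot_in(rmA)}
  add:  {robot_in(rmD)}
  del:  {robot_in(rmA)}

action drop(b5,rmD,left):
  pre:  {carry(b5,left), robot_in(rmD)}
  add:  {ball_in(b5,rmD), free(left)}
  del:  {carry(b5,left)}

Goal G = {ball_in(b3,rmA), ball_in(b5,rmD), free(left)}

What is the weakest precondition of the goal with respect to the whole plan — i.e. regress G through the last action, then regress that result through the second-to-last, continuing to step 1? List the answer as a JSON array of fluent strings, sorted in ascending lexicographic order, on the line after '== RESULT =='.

Regress step by step:
  through step 3 (drop(b5,rmD,left)): drop {ball_in(b5,rmD), free(left)}, keep {ball_in(b3,rmA)}, require {carry(b5,left), robot_in(rmD)}
    → {ball_in(b3,rmA), carry(b5,left), robot_in(rmD)}
  through step 2 (go(rmA,rmD)): drop {robot_in(rmD)}, keep {ball_in(b3,rmA), carry(b5,left)}, require {robot_in(rmA)}
    → {ball_in(b3,rmA), carry(b5,left), robot_in(rmA)}
  through step 1 (pick(b5,rmA,left)): drop {carry(b5,left)}, keep {ball_in(b3,rmA), robot_in(rmA)}, require {ball_in(b5,rmA), free(left), robot_in(rmA)}
    → {ball_in(b3,rmA), ball_in(b5,rmA), free(left), robot_in(rmA)}

== RESULT ==
["ball_in(b3,rmA)", "ball_in(b5,rmA)", "free(left)", "robot_in(rmA)"]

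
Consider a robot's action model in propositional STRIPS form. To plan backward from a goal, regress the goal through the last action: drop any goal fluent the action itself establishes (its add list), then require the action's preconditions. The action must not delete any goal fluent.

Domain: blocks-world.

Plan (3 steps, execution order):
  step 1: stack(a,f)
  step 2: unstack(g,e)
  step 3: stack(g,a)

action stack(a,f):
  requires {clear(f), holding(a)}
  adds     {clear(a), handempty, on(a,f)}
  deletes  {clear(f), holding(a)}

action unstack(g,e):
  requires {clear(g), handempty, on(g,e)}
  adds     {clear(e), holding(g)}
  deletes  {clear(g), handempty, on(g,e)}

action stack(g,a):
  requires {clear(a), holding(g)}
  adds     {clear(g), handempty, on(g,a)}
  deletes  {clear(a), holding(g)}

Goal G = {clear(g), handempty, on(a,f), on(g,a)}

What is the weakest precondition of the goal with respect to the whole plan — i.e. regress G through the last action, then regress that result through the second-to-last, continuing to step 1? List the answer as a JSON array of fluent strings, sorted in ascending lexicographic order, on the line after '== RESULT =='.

Work backward from the goal:
  through step 3 (stack(g,a)): drop {clear(g), handempty, on(g,a)}, keep {on(a,f)}, require {clear(a), holding(g)}
    → {clear(a), holding(g), on(a,f)}
  through step 2 (unstack(g,e)): drop {holding(g)}, keep {clear(a), on(a,f)}, require {clear(g), handempty, on(g,e)}
    → {clear(a), clear(g), handempty, on(a,f), on(g,e)}
  through step 1 (stack(a,f)): drop {clear(a), handempty, on(a,f)}, keep {clear(g), on(g,e)}, require {clear(f), holding(a)}
    → {clear(f), clear(g), holding(a), on(g,e)}

== RESULT ==
["clear(f)", "clear(g)", "holding(a)", "on(g,e)"]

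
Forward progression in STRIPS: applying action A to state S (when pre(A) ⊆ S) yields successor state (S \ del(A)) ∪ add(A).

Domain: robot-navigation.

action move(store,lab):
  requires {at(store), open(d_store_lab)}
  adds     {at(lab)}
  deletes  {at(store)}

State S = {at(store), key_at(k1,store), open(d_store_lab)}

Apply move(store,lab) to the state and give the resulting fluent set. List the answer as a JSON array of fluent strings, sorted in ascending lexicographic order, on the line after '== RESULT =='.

Compute (S \ del) ∪ add:
  pre ⊆ S: {at(store), open(d_store_lab)} ⊆ S  — applicable
  S \ del = {key_at(k1,store), open(d_store_lab)}
  ∪ add   = {at(lab), key_at(k1,store), open(d_store_lab)}

== RESULT ==
["at(lab)", "key_at(k1,store)", "open(d_store_lab)"]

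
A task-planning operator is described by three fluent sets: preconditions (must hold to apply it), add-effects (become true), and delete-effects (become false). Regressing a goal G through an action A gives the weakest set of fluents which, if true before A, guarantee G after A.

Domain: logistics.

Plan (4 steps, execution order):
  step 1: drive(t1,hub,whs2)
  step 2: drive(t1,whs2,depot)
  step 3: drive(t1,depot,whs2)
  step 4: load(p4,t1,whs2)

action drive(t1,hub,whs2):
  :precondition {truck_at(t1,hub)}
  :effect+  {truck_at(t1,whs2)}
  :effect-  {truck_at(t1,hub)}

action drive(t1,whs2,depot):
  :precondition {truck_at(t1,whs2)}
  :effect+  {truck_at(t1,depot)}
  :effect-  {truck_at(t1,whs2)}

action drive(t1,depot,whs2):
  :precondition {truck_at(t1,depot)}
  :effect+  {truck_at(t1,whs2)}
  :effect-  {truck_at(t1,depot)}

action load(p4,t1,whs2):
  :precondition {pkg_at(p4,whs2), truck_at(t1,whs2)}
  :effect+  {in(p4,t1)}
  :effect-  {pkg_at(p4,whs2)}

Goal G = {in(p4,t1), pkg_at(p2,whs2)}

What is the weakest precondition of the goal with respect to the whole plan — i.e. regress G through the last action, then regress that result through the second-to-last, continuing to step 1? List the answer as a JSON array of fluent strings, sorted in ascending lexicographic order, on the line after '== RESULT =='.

Work backward from the goal:
  through step 4 (load(p4,t1,whs2)): drop {in(p4,t1)}, keep {pkg_at(p2,whs2)}, require {pkg_at(p4,whs2), truck_at(t1,whs2)}
    → {pkg_at(p2,whs2), pkg_at(p4,whs2), truck_at(t1,whs2)}
  through step 3 (drive(t1,depot,whs2)): drop {truck_at(t1,whs2)}, keep {pkg_at(p2,whs2), pkg_at(p4,whs2)}, require {truck_at(t1,depot)}
    → {pkg_at(p2,whs2), pkg_at(p4,whs2), truck_at(t1,depot)}
  through step 2 (drive(t1,whs2,depot)): drop {truck_at(t1,depot)}, keep {pkg_at(p2,whs2), pkg_at(p4,whs2)}, require {truck_at(t1,whs2)}
    → {pkg_at(p2,whs2), pkg_at(p4,whs2), truck_at(t1,whs2)}
  through step 1 (drive(t1,hub,whs2)): drop {truck_at(t1,whs2)}, keep {pkg_at(p2,whs2), pkg_at(p4,whs2)}, require {truck_at(t1,hub)}
    → {pkg_at(p2,whs2), pkg_at(p4,whs2), truck_at(t1,hub)}

== RESULT ==
["pkg_at(p2,whs2)", "pkg_at(p4,whs2)", "truck_at(t1,hub)"]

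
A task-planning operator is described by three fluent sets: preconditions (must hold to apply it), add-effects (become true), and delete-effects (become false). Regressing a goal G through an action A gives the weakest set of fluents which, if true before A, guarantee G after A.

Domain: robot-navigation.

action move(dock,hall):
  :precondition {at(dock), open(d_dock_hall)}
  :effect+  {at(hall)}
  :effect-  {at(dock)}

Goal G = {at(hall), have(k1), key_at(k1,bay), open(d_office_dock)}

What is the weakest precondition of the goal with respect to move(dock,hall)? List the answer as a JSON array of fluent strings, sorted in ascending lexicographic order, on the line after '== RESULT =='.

Compute (G \ add) ∪ pre:
  G ∩ del = {}  (empty — regression defined)
  G \ add = {at(hall), have(k1), key_at(k1,bay), open(d_office_dock)} \ {at(hall)} = {have(k1), key_at(k1,bay), open(d_office_dock)}
  ∪ pre   = {have(k1), key_at(k1,bay), open(d_office_dock)} ∪ {at(dock), open(d_dock_hall)}
          = {at(dock), have(k1), key_at(k1,bay), open(d_dock_hall), open(d_office_dock)}

== RESULT ==
["at(dock)", "have(k1)", "key_at(k1,bay)", "open(d_dock_hall)", "open(d_office_dock)"]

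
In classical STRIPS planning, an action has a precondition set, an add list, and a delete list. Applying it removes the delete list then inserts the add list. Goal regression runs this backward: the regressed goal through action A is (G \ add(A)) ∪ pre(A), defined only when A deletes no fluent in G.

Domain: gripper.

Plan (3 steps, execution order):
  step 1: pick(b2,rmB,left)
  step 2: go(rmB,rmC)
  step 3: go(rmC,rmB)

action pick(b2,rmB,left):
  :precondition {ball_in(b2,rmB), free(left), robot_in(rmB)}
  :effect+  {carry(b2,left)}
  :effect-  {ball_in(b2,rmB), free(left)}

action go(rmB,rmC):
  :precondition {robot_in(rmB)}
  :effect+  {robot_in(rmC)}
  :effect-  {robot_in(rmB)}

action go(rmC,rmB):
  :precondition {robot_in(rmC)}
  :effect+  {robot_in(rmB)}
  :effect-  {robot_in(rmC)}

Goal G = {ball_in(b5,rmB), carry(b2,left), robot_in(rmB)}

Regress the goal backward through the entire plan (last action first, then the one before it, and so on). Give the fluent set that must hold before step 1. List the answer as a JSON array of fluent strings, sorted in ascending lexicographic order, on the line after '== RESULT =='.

Regress step by step:
  through step 3 (go(rmC,rmB)): drop {robot_in(rmB)}, keep {ball_in(b5,rmB), carry(b2,left)}, require {robot_in(rmC)}
    → {ball_in(b5,rmB), carry(b2,left), robot_in(rmC)}
  through step 2 (go(rmB,rmC)): drop {robot_in(rmC)}, keep {ball_in(b5,rmB), carry(b2,left)}, require {robot_in(rmB)}
    → {ball_in(b5,rmB), carry(b2,left), robot_in(rmB)}
  through step 1 (pick(b2,rmB,left)): drop {carry(b2,left)}, keep {ball_in(b5,rmB), robot_in(rmB)}, require {ball_in(b2,rmB), free(left), robot_in(rmB)}
    → {ball_in(b2,rmB), ball_in(b5,rmB), free(left), robot_in(rmB)}

== RESULT ==
["ball_in(b2,rmB)", "ball_in(b5,rmB)", "free(left)", "robot_in(rmB)"]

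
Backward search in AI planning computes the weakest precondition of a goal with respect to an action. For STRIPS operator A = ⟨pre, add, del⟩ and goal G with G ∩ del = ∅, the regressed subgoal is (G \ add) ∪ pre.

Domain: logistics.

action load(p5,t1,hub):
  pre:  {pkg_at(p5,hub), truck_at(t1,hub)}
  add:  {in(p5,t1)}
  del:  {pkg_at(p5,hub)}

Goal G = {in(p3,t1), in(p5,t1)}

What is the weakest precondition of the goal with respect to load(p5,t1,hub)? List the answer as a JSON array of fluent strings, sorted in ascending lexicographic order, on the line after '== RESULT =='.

Regress:
  G ∩ del = {}  (empty — regression defined)
  G \ add = {in(p3,t1), in(p5,t1)} \ {in(p5,t1)} = {in(p3,t1)}
  ∪ pre   = {in(p3,t1)} ∪ {pkg_at(p5,hub), truck_at(t1,hub)}
          = {in(p3,t1), pkg_at(p5,hub), truck_at(t1,hub)}

== RESULT ==
["in(p3,t1)", "pkg_at(p5,hub)", "truck_at(t1,hub)"]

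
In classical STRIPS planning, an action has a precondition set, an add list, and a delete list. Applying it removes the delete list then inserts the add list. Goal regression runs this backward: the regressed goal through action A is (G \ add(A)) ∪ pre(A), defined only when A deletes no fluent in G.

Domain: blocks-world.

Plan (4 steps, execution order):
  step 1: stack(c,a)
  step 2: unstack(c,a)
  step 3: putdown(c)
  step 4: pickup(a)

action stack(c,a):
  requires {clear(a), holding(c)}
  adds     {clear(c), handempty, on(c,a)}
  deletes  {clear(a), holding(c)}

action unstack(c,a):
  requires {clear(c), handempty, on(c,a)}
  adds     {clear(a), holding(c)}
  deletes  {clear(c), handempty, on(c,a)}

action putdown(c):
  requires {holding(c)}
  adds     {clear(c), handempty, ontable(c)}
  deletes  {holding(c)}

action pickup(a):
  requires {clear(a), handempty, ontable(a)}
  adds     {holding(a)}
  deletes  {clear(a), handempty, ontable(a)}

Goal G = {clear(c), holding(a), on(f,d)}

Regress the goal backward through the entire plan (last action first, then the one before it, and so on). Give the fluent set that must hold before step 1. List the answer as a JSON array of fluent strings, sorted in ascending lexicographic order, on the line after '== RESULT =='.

Regress step by step:
  through step 4 (pickup(a)): drop {holding(a)}, keep {clear(c), on(f,d)}, require {clear(a), handempty, ontable(a)}
    → {clear(a), clear(c), handempty, on(f,d), ontable(a)}
  through step 3 (putdown(c)): drop {clear(c), handempty}, keep {clear(a), on(f,d), ontable(a)}, require {holding(c)}
    → {clear(a), holding(c), on(f,d), ontable(a)}
  through step 2 (unstack(c,a)): drop {clear(a), holding(c)}, keep {on(f,d), ontable(a)}, require {clear(c), handempty, on(c,a)}
    → {clear(c), handempty, on(c,a), on(f,d), ontable(a)}
  through step 1 (stack(c,a)): drop {clear(c), handempty, on(c,a)}, keep {on(f,d), ontable(a)}, require {clear(a), holding(c)}
    → {clear(a), holding(c), on(f,d), ontable(a)}

== RESULT ==
["clear(a)", "holding(c)", "on(f,d)", "ontable(a)"]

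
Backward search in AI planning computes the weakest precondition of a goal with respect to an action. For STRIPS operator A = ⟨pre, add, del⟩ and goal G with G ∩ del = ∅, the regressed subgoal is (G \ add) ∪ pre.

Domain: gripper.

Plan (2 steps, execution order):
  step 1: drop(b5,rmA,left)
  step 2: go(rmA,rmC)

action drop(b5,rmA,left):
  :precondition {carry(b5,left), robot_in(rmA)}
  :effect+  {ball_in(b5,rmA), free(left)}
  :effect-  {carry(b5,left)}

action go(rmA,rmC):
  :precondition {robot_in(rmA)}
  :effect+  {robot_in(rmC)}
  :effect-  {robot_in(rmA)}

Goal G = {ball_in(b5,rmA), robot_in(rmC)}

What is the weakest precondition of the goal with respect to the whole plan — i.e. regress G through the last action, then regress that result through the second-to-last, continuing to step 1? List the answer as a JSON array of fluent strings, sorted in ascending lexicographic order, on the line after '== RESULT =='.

Regress step by step:
  through step 2 (go(rmA,rmC)): drop {robot_in(rmC)}, keep {ball_in(b5,rmA)}, require {robot_in(rmA)}
    → {ball_in(b5,rmA), robot_in(rmA)}
  through step 1 (drop(b5,rmA,left)): drop {ball_in(b5,rmA)}, keep {robot_in(rmA)}, require {carry(b5,left), robot_in(rmA)}
    → {carry(b5,left), robot_in(rmA)}

== RESULT ==
["carry(b5,left)", "robot_in(rmA)"]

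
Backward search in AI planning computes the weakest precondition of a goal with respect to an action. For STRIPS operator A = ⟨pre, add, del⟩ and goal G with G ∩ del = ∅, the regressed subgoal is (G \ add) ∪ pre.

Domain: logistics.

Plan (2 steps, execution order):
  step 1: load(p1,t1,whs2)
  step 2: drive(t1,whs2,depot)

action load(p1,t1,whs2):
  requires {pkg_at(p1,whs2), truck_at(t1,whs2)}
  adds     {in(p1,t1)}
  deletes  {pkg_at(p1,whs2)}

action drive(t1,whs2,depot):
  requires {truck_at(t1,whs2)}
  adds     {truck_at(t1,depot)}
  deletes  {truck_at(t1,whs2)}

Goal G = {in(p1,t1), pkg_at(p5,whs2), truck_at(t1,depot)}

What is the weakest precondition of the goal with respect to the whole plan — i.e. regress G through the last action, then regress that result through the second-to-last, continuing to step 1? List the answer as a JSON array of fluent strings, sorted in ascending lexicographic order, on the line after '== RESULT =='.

Work backward from the goal:
  through step 2 (drive(t1,whs2,depot)): drop {truck_at(t1,depot)}, keep {in(p1,t1), pkg_at(p5,whs2)}, require {truck_at(t1,whs2)}
    → {in(p1,t1), pkg_at(p5,whs2), truck_at(t1,whs2)}
  through step 1 (load(p1,t1,whs2)): drop {in(p1,t1)}, keep {pkg_at(p5,whs2), truck_at(t1,whs2)}, require {pkg_at(p1,whs2), truck_at(t1,whs2)}
    → {pkg_at(p1,whs2), pkg_at(p5,whs2), truck_at(t1,whs2)}

== RESULT ==
["pkg_at(p1,whs2)", "pkg_at(p5,whs2)", "truck_at(t1,whs2)"]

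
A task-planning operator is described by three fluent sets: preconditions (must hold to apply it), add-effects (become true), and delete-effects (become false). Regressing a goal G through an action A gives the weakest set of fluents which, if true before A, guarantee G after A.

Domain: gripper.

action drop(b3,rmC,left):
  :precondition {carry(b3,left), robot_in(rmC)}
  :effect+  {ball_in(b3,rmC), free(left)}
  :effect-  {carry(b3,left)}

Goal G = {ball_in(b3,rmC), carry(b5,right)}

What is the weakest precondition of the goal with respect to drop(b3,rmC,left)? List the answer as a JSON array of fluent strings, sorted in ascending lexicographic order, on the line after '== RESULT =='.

Regress:
  G ∩ del = {}  (empty — regression defined)
  G \ add = {ball_in(b3,rmC), carry(b5,right)} \ {ball_in(b3,rmC), free(left)} = {carry(b5,right)}
  ∪ pre   = {carry(b5,right)} ∪ {carry(b3,left), robot_in(rmC)}
          = {carry(b3,left), carry(b5,right), robot_in(rmC)}

== RESULT ==
["carry(b3,left)", "carry(b5,right)", "robot_in(rmC)"]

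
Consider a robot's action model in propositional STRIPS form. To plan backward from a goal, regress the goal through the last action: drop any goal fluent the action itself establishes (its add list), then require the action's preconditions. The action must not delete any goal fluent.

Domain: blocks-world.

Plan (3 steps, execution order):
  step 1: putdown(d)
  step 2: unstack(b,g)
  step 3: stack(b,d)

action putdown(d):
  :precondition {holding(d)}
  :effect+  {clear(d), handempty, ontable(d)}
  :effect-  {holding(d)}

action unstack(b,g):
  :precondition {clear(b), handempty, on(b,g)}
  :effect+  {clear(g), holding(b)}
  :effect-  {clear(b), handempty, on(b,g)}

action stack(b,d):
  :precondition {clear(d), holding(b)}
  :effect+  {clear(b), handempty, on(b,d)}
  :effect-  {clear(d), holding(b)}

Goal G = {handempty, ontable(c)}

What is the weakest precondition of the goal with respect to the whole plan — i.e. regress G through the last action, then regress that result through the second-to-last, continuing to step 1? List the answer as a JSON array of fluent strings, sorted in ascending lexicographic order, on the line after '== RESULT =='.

Regress step by step:
  through step 3 (stack(b,d)): drop {handempty}, keep {ontable(c)}, require {clear(d), holding(b)}
    → {clear(d), holding(b), ontable(c)}
  through step 2 (unstack(b,g)): drop {holding(b)}, keep {clear(d), ontable(c)}, require {clear(b), handempty, on(b,g)}
    → {clear(b), clear(d), handempty, on(b,g), ontable(c)}
  through step 1 (putdown(d)): drop {clear(d), handempty}, keep {clear(b), on(b,g), ontable(c)}, require {holding(d)}
    → {clear(b), holding(d), on(b,g), ontable(c)}

== RESULT ==
["clear(b)", "holding(d)", "on(b,g)", "ontable(c)"]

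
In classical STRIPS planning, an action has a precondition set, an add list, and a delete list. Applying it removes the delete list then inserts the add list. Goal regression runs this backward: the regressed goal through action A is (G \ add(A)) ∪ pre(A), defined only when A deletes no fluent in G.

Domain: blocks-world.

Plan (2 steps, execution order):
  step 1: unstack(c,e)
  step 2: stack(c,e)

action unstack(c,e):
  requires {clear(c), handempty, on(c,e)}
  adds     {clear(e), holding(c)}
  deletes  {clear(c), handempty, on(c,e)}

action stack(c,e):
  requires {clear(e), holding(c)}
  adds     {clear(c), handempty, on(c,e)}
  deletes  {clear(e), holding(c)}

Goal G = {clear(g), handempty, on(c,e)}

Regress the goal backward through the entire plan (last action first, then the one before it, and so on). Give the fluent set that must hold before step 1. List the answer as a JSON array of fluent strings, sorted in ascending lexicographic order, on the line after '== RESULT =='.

Regress step by step:
  through step 2 (stack(c,e)): drop {handempty, on(c,e)}, keep {clear(g)}, require {clear(e), holding(c)}
    → {clear(e), clear(g), holding(c)}
  through step 1 (unstack(c,e)): drop {clear(e), holding(c)}, keep {clear(g)}, require {clear(c), handempty, on(c,e)}
    → {clear(c), clear(g), handempty, on(c,e)}

== RESULT ==
["clear(c)", "clear(g)", "handempty", "on(c,e)"]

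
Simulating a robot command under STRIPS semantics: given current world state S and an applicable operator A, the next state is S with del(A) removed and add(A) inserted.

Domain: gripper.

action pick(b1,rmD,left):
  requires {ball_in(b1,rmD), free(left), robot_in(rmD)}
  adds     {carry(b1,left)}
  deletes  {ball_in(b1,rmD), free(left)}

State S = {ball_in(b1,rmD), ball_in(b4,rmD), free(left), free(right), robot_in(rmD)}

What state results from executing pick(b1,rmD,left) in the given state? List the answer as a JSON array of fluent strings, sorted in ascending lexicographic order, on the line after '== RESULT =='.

Compute (S \ del) ∪ add:
  pre ⊆ S: {ball_in(b1,rmD), free(left), robot_in(rmD)} ⊆ S  — applicable
  S \ del = {ball_in(b4,rmD), free(right), robot_in(rmD)}
  ∪ add   = {ball_in(b4,rmD), carry(b1,left), free(right), robot_in(rmD)}

== RESULT ==
["ball_in(b4,rmD)", "carry(b1,left)", "free(right)", "robot_in(rmD)"]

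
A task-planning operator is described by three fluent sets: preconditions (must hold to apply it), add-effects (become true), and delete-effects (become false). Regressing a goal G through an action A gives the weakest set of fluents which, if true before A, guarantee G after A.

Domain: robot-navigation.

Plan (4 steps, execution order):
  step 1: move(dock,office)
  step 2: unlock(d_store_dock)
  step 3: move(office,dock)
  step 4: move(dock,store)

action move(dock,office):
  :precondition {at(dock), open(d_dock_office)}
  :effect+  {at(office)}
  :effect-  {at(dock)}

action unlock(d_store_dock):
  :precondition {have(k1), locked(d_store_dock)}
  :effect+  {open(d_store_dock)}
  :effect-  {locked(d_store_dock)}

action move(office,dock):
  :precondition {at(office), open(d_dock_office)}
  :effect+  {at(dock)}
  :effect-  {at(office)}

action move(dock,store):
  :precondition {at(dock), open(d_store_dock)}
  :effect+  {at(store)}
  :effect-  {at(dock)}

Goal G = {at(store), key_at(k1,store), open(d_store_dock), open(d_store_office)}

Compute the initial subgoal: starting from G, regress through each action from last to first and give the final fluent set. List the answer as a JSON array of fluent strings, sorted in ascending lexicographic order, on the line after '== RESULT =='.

Work backward from the goal:
  through step 4 (move(dock,store)): drop {at(store)}, keep {key_at(k1,store), open(d_store_dock), open(d_store_office)}, require {at(dock), open(d_store_dock)}
    → {at(dock), key_at(k1,store), open(d_store_dock), open(d_store_office)}
  through step 3 (move(office,dock)): drop {at(dock)}, keep {key_at(k1,store), open(d_store_dock), open(d_store_office)}, require {at(office), open(d_dock_office)}
    → {at(office), key_at(k1,store), open(d_dock_office), open(d_store_dock), open(d_store_office)}
  through step 2 (unlock(d_store_dock)): drop {open(d_store_dock)}, keep {at(office), key_at(k1,store), open(d_dock_office), open(d_store_office)}, require {have(k1), locked(d_store_dock)}
    → {at(office), have(k1), key_at(k1,store), locked(d_store_dock), open(d_dock_office), open(d_store_office)}
  through step 1 (move(dock,office)): drop {at(office)}, keep {have(k1), key_at(k1,store), locked(d_store_dock), open(d_dock_office), open(d_store_office)}, require {at(dock), open(d_dock_office)}
    → {at(dock), have(k1), key_at(k1,store), locked(d_store_dock), open(d_dock_office), open(d_store_office)}

== RESULT ==
["at(dock)", "have(k1)", "key_at(k1,store)", "locked(d_store_dock)", "open(d_dock_office)", "open(d_store_office)"]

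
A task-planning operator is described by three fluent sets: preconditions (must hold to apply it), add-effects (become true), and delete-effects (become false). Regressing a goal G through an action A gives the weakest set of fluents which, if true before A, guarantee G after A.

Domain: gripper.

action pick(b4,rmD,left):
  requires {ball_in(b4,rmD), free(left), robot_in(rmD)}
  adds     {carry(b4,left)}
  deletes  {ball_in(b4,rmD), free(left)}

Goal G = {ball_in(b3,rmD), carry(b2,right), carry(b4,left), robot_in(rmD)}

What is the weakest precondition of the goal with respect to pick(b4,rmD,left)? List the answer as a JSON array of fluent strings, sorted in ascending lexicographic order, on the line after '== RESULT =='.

Regress:
  G ∩ del = {}  (empty — regression defined)
  G \ add = {ball_in(b3,rmD), carry(b2,right), carry(b4,left), robot_in(rmD)} \ {carry(b4,left)} = {ball_in(b3,rmD), carry(b2,right), robot_in(rmD)}
  ∪ pre   = {ball_in(b3,rmD), carry(b2,right), robot_in(rmD)} ∪ {ball_in(b4,rmD), free(left), robot_in(rmD)}
          = {ball_in(b3,rmD), ball_in(b4,rmD), carry(b2,right), free(left), robot_in(rmD)}

== RESULT ==
["ball_in(b3,rmD)", "ball_in(b4,rmD)", "carry(b2,right)", "free(left)", "robot_in(rmD)"]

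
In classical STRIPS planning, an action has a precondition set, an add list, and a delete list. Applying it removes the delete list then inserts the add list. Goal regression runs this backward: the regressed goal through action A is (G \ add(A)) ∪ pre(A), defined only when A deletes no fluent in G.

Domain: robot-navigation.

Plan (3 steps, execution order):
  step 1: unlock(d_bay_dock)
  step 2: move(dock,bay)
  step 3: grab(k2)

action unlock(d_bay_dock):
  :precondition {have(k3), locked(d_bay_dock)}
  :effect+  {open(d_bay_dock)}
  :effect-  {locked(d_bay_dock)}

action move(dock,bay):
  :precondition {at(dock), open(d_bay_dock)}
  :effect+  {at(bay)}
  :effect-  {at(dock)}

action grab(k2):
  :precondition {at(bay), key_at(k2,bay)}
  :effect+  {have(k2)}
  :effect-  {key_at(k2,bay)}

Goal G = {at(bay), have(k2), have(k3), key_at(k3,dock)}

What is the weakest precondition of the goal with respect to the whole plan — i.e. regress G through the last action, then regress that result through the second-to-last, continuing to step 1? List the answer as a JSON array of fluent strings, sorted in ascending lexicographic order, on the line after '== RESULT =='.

Work backward from the goal:
  through step 3 (grab(k2)): drop {have(k2)}, keep {at(bay), have(k3), key_at(k3,dock)}, require {at(bay), key_at(k2,bay)}
    → {at(bay), have(k3), key_at(k2,bay), key_at(k3,dock)}
  through step 2 (move(dock,bay)): drop {at(bay)}, keep {have(k3), key_at(k2,bay), key_at(k3,dock)}, require {at(dock), open(d_bay_dock)}
    → {at(dock), have(k3), key_at(k2,bay), key_at(k3,dock), open(d_bay_dock)}
  through step 1 (unlock(d_bay_dock)): drop {open(d_bay_dock)}, keep {at(dock), have(k3), key_at(k2,bay), key_at(k3,dock)}, require {have(k3), locked(d_bay_dock)}
    → {at(dock), have(k3), key_at(k2,bay), key_at(k3,dock), locked(d_bay_dock)}

== RESULT ==
["at(dock)", "have(k3)", "key_at(k2,bay)", "key_at(k3,dock)", "locked(d_bay_dock)"]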